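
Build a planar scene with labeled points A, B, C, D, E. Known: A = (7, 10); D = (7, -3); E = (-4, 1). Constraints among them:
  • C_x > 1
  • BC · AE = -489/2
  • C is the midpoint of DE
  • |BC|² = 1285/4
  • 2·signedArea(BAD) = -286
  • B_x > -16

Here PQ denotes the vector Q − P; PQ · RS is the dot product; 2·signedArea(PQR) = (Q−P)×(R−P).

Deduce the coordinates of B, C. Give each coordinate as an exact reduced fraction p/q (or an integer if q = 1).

B = (-15, -8)
C = (3/2, -1)

1. B_x = -15  [2·signedArea(BAD) = -286]
2. C_x = 3/2  [C is the midpoint of DE]
3. C_y = -1  [C is the midpoint of DE]
   → C = (3/2, -1)
4. B_x = -15  [BC · AE = -489/2 ∩ 2·signedArea(BAD) = -286]
5. B_y = -8  [BC · AE = -489/2 ∩ 2·signedArea(BAD) = -286]
   → B = (-15, -8)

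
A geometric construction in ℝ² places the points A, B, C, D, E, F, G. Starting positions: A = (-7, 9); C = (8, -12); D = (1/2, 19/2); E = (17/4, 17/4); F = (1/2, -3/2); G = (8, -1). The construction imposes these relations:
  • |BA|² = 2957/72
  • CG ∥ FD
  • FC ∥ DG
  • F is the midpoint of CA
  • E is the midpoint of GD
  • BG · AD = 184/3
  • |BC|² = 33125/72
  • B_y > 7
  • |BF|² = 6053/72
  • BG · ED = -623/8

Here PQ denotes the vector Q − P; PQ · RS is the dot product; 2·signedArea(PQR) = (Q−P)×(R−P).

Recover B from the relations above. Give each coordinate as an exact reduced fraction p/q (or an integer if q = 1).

1. B_x = -3/4  [BG · AD = 184/3 ∩ BG · ED = -623/8]
2. B_y = 91/12  [BG · AD = 184/3 ∩ BG · ED = -623/8]
   → B = (-3/4, 91/12)

B = (-3/4, 91/12)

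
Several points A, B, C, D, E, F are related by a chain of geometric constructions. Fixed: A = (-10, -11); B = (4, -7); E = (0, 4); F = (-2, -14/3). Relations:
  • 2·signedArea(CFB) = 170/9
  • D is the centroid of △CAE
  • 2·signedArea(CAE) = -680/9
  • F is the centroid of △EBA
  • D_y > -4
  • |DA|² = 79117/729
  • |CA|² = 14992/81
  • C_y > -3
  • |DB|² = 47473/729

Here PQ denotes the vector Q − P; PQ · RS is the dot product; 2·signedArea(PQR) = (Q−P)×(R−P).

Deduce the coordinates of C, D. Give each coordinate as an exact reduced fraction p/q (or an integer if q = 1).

1. C_x = 2/3  [2·signedArea(CAE) = -680/9 ∩ 2·signedArea(CFB) = 170/9]
2. C_y = -23/9  [2·signedArea(CAE) = -680/9 ∩ 2·signedArea(CFB) = 170/9]
   → C = (2/3, -23/9)
3. D_x = -28/9  [D is the centroid of △CAE]
4. D_y = -86/27  [D is the centroid of △CAE]
   → D = (-28/9, -86/27)

C = (2/3, -23/9)
D = (-28/9, -86/27)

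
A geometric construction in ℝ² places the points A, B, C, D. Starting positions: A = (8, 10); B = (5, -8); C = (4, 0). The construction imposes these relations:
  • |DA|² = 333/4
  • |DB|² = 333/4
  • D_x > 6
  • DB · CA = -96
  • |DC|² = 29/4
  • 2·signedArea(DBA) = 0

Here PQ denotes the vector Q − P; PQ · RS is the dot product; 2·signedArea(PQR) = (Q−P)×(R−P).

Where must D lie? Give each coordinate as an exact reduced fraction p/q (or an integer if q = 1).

D = (13/2, 1)

1. D_x = 13/2  [2·signedArea(DBA) = 0 ∩ DB · CA = -96]
2. D_y = 1  [2·signedArea(DBA) = 0 ∩ DB · CA = -96]
   → D = (13/2, 1)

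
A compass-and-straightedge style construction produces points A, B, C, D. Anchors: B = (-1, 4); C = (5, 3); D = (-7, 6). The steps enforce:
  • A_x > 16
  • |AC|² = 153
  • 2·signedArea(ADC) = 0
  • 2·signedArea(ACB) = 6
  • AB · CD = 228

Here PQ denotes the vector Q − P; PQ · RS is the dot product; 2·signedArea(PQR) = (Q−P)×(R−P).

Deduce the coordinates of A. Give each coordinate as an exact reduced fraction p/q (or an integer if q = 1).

A = (17, 0)

1. A_x = 17  [2·signedArea(ADC) = 0 ∩ 2·signedArea(ACB) = 6]
2. A_y = 0  [2·signedArea(ADC) = 0 ∩ 2·signedArea(ACB) = 6]
   → A = (17, 0)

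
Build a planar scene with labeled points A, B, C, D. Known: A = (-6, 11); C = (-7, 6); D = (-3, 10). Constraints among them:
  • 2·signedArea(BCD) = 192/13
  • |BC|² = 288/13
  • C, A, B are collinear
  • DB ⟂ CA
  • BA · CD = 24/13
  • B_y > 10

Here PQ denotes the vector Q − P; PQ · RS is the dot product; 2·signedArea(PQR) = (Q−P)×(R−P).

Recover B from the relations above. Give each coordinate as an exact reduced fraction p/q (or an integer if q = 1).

1. B_x = -79/13  [C, A, B are collinear ∩ DB ⟂ CA]
2. B_y = 138/13  [C, A, B are collinear ∩ DB ⟂ CA]
   → B = (-79/13, 138/13)

B = (-79/13, 138/13)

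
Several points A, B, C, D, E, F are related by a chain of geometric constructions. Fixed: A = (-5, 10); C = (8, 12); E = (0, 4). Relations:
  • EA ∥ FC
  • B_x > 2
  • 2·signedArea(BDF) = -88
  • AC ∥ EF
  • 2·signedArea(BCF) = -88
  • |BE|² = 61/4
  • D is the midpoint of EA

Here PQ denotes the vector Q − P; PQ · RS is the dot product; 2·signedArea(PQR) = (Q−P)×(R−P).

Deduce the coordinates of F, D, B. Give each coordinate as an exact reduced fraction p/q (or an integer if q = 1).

B = (5/2, 1)
D = (-5/2, 7)
F = (13, 6)

1. F_x = 13  [EA ∥ FC ∩ AC ∥ EF]
2. F_y = 6  [EA ∥ FC ∩ AC ∥ EF]
   → F = (13, 6)
3. D_x = -5/2  [D is the midpoint of EA]
4. D_y = 7  [D is the midpoint of EA]
   → D = (-5/2, 7)
5. B_x = 5/2  [2·signedArea(BCF) = -88 ∩ 2·signedArea(BDF) = -88]
6. B_y = 1  [2·signedArea(BCF) = -88 ∩ 2·signedArea(BDF) = -88]
   → B = (5/2, 1)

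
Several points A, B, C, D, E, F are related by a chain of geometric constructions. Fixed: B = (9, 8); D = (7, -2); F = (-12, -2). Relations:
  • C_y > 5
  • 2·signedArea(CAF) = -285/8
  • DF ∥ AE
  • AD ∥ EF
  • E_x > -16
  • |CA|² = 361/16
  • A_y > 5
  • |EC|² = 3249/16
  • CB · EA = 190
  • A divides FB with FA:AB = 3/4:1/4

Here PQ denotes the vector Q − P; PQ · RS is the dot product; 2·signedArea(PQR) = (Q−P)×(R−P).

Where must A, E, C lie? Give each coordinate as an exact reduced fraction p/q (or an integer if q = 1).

A = (15/4, 11/2)
C = (-1, 11/2)
E = (-61/4, 11/2)

1. A_x = 15/4  [A divides FB with FA:AB = 3/4:1/4]
2. A_y = 11/2  [A divides FB with FA:AB = 3/4:1/4]
   → A = (15/4, 11/2)
3. E_x = -61/4  [AD ∥ EF ∩ DF ∥ AE]
4. E_y = 11/2  [AD ∥ EF ∩ DF ∥ AE]
   → E = (-61/4, 11/2)
5. C_x = -1  [2·signedArea(CAF) = -285/8 ∩ CB · EA = 190]
6. C_y = 11/2  [2·signedArea(CAF) = -285/8 ∩ CB · EA = 190]
   → C = (-1, 11/2)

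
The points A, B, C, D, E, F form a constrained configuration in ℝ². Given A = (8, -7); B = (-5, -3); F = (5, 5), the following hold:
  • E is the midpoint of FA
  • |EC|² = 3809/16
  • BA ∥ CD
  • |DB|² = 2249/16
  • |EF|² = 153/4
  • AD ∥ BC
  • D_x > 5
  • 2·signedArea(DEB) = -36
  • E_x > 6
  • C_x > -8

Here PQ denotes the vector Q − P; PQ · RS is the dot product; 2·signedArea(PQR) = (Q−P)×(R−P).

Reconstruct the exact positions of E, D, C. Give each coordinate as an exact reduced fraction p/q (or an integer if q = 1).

C = (-29/4, 6)
D = (23/4, 2)
E = (13/2, -1)

1. E_x = 13/2  [E is the midpoint of FA]
2. E_y = -1  [E is the midpoint of FA]
   → E = (13/2, -1)
3. D_x = 23/4  [line 2·x + -23/2·y + 23/2 = 0 ∩ |DB|² = 2249/16]
4. D_y = 2  [line 2·x + -23/2·y + 23/2 = 0 ∩ |DB|² = 2249/16]
   → D = (23/4, 2)
5. C_x = -29/4  [BA ∥ CD ∩ AD ∥ BC]
6. C_y = 6  [BA ∥ CD ∩ AD ∥ BC]
   → C = (-29/4, 6)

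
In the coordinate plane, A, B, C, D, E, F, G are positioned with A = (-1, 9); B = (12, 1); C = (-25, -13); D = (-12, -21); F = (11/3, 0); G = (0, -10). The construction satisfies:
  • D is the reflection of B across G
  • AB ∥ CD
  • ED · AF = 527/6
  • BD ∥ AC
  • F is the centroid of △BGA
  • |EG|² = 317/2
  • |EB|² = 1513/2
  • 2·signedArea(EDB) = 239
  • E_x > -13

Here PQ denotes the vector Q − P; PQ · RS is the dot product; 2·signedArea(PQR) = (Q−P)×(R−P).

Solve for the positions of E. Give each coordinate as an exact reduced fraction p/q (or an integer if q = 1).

E = (-25/2, -23/2)

1. E_x = -25/2  [2·signedArea(EDB) = 239 ∩ ED · AF = 527/6]
2. E_y = -23/2  [2·signedArea(EDB) = 239 ∩ ED · AF = 527/6]
   → E = (-25/2, -23/2)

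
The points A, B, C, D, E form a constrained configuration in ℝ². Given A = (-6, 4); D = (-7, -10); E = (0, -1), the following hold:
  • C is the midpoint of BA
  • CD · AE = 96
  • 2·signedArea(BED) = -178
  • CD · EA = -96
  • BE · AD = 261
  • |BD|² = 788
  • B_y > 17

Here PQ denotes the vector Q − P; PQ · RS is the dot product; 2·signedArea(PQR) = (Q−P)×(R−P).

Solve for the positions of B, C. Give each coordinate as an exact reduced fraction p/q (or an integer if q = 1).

B = (-5, 18)
C = (-11/2, 11)

1. B_x = -5  [BE · AD = 261 ∩ 2·signedArea(BED) = -178]
2. B_y = 18  [BE · AD = 261 ∩ 2·signedArea(BED) = -178]
   → B = (-5, 18)
3. C_x = -11/2  [C is the midpoint of BA]
4. C_y = 11  [C is the midpoint of BA]
   → C = (-11/2, 11)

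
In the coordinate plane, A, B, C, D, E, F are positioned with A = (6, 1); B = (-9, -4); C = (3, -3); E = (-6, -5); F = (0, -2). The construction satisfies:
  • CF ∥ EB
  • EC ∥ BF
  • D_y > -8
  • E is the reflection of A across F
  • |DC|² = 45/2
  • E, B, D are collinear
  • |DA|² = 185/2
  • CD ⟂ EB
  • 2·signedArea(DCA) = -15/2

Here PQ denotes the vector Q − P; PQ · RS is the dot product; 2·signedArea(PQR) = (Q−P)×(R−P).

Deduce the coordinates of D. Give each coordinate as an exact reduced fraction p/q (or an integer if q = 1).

1. D_x = 3/2  [E, B, D are collinear ∩ CD ⟂ EB]
2. D_y = -15/2  [E, B, D are collinear ∩ CD ⟂ EB]
   → D = (3/2, -15/2)

D = (3/2, -15/2)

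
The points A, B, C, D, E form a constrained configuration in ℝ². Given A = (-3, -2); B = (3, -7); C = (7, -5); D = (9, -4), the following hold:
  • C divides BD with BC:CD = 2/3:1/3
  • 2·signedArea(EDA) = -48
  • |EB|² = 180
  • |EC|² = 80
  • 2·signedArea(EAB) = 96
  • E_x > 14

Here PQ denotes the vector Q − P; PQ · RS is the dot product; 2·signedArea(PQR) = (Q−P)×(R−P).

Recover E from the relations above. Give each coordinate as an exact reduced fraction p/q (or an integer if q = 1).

1. E_x = 15  [2·signedArea(EDA) = -48 ∩ 2·signedArea(EAB) = 96]
2. E_y = -1  [2·signedArea(EDA) = -48 ∩ 2·signedArea(EAB) = 96]
   → E = (15, -1)

E = (15, -1)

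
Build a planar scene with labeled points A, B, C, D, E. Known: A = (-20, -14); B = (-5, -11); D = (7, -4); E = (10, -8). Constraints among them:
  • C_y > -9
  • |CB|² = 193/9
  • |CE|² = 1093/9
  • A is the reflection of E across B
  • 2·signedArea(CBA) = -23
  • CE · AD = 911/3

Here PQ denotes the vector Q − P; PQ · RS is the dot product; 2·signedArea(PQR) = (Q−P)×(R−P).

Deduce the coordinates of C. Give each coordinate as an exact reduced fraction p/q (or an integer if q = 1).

1. C_x = -1  [2·signedArea(CBA) = -23 ∩ CE · AD = 911/3]
2. C_y = -26/3  [2·signedArea(CBA) = -23 ∩ CE · AD = 911/3]
   → C = (-1, -26/3)

C = (-1, -26/3)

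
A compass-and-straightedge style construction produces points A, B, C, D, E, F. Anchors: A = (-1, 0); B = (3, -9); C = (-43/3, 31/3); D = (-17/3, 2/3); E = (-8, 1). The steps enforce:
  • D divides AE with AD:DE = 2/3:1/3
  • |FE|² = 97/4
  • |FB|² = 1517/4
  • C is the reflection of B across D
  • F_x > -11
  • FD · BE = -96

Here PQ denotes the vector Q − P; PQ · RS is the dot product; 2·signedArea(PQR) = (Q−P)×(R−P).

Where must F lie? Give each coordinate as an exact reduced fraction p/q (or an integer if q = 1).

1. F_x = -10  [line 11·x + -10·y + 165 = 0 ∩ |FB|² = 1517/4]
2. F_y = 11/2  [line 11·x + -10·y + 165 = 0 ∩ |FB|² = 1517/4]
   → F = (-10, 11/2)

F = (-10, 11/2)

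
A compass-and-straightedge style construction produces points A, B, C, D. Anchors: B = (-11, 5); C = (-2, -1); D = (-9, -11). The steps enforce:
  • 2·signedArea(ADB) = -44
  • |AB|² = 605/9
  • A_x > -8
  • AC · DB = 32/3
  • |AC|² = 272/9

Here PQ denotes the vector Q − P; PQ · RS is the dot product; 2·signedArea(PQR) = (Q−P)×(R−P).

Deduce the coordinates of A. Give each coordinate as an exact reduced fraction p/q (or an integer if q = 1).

1. A_x = -22/3  [2·signedArea(ADB) = -44 ∩ AC · DB = 32/3]
2. A_y = -7/3  [2·signedArea(ADB) = -44 ∩ AC · DB = 32/3]
   → A = (-22/3, -7/3)

A = (-22/3, -7/3)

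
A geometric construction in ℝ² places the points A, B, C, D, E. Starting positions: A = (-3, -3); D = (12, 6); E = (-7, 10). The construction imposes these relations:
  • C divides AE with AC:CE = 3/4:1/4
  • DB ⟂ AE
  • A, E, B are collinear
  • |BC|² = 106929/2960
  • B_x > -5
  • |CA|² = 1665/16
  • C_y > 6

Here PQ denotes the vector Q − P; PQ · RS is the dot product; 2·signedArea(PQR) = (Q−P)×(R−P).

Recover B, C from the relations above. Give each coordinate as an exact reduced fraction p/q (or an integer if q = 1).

1. B_x = -783/185  [A, E, B are collinear ∩ DB ⟂ AE]
2. B_y = 186/185  [A, E, B are collinear ∩ DB ⟂ AE]
   → B = (-783/185, 186/185)
3. C_x = -6  [C divides AE with AC:CE = 3/4:1/4]
4. C_y = 27/4  [C divides AE with AC:CE = 3/4:1/4]
   → C = (-6, 27/4)

B = (-783/185, 186/185)
C = (-6, 27/4)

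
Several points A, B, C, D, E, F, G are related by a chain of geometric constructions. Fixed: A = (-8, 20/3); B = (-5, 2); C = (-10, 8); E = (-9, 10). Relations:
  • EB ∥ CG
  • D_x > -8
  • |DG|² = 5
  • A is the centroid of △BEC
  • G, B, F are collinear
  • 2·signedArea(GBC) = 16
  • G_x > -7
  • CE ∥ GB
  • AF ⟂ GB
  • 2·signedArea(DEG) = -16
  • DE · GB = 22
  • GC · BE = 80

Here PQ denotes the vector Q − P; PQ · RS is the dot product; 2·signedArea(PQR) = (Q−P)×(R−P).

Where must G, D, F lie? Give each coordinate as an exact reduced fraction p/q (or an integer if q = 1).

D = (-7, -2)
F = (-56/15, 68/15)
G = (-6, 0)

1. G_x = -6  [CE ∥ GB ∩ EB ∥ CG]
2. G_y = 0  [CE ∥ GB ∩ EB ∥ CG]
   → G = (-6, 0)
3. D_x = -7  [2·signedArea(DEG) = -16 ∩ DE · GB = 22]
4. D_y = -2  [2·signedArea(DEG) = -16 ∩ DE · GB = 22]
   → D = (-7, -2)
5. F_x = -56/15  [G, B, F are collinear ∩ AF ⟂ GB]
6. F_y = 68/15  [G, B, F are collinear ∩ AF ⟂ GB]
   → F = (-56/15, 68/15)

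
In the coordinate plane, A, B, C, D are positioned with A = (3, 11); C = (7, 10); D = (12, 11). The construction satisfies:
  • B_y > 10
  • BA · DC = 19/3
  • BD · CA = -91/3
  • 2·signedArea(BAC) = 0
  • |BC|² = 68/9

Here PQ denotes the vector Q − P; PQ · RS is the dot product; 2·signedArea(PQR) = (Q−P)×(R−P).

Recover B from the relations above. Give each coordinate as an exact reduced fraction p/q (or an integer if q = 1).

1. B_x = 13/3  [2·signedArea(BAC) = 0 ∩ BA · DC = 19/3]
2. B_y = 32/3  [2·signedArea(BAC) = 0 ∩ BA · DC = 19/3]
   → B = (13/3, 32/3)

B = (13/3, 32/3)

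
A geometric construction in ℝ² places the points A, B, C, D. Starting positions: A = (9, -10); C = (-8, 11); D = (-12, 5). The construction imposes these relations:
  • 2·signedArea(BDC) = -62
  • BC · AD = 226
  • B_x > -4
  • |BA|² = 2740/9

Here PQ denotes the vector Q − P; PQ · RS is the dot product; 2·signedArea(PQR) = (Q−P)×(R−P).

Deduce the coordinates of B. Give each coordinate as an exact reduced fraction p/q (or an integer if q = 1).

B = (-11/3, 2)

1. B_x = -11/3  [BC · AD = 226 ∩ 2·signedArea(BDC) = -62]
2. B_y = 2  [BC · AD = 226 ∩ 2·signedArea(BDC) = -62]
   → B = (-11/3, 2)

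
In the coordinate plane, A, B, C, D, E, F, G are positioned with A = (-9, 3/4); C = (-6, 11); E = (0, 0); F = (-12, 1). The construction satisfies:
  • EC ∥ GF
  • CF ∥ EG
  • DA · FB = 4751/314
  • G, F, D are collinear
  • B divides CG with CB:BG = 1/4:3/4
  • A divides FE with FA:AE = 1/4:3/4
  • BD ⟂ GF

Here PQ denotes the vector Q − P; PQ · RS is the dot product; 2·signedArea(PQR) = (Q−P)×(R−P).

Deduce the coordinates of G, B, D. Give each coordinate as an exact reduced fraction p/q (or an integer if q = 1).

B = (-6, 23/4)
D = (-3963/314, 1343/628)
G = (-6, -10)

1. G_x = -6  [EC ∥ GF ∩ CF ∥ EG]
2. G_y = -10  [EC ∥ GF ∩ CF ∥ EG]
   → G = (-6, -10)
3. B_x = -6  [B divides CG with CB:BG = 1/4:3/4]
4. B_y = 23/4  [B divides CG with CB:BG = 1/4:3/4]
   → B = (-6, 23/4)
5. D_x = -3963/314  [G, F, D are collinear ∩ BD ⟂ GF]
6. D_y = 1343/628  [G, F, D are collinear ∩ BD ⟂ GF]
   → D = (-3963/314, 1343/628)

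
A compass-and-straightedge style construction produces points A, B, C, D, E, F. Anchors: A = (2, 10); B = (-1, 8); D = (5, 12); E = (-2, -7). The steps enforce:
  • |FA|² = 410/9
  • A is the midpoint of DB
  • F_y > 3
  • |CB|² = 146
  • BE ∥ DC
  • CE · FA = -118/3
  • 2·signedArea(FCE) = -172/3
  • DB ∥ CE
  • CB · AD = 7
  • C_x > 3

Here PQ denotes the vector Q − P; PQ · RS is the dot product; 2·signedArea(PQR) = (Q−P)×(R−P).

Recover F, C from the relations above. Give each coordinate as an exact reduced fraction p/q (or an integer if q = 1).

C = (4, -3)
F = (-1/3, 11/3)

1. C_x = 4  [DB ∥ CE ∩ BE ∥ DC]
2. C_y = -3  [DB ∥ CE ∩ BE ∥ DC]
   → C = (4, -3)
3. F_x = -1/3  [2·signedArea(FCE) = -172/3 ∩ CE · FA = -118/3]
4. F_y = 11/3  [2·signedArea(FCE) = -172/3 ∩ CE · FA = -118/3]
   → F = (-1/3, 11/3)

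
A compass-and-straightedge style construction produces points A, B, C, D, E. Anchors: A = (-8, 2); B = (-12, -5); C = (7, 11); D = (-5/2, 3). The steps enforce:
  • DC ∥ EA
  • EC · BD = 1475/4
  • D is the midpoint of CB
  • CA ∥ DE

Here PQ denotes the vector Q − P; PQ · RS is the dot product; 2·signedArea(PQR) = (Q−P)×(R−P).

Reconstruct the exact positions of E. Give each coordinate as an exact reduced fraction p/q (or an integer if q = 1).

E = (-35/2, -6)

1. E_x = -35/2  [DC ∥ EA ∩ CA ∥ DE]
2. E_y = -6  [DC ∥ EA ∩ CA ∥ DE]
   → E = (-35/2, -6)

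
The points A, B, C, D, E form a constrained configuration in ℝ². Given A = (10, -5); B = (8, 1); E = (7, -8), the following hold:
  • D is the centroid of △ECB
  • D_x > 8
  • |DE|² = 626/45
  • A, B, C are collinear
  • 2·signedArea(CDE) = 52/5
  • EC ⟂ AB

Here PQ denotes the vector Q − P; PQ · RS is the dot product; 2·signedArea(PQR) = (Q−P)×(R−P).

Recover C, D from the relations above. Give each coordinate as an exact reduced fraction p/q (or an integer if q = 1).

1. C_x = 53/5  [A, B, C are collinear ∩ EC ⟂ AB]
2. C_y = -34/5  [A, B, C are collinear ∩ EC ⟂ AB]
   → C = (53/5, -34/5)
3. D_x = 128/15  [D is the centroid of △ECB]
4. D_y = -23/5  [D is the centroid of △ECB]
   → D = (128/15, -23/5)

C = (53/5, -34/5)
D = (128/15, -23/5)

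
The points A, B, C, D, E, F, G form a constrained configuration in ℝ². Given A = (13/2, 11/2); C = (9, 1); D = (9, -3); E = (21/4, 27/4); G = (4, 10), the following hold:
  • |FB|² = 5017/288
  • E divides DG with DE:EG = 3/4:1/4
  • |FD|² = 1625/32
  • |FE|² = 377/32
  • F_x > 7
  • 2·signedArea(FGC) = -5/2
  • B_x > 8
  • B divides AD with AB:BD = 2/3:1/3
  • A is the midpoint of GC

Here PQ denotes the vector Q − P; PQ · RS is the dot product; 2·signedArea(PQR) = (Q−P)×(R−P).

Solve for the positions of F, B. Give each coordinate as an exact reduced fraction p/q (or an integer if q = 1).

1. F_x = 57/8  [line 9·x + 5·y + -167/2 = 0 ∩ |FE|² = 377/32]
2. F_y = 31/8  [line 9·x + 5·y + -167/2 = 0 ∩ |FE|² = 377/32]
   → F = (57/8, 31/8)
3. B_x = 49/6  [B divides AD with AB:BD = 2/3:1/3]
4. B_y = -1/6  [B divides AD with AB:BD = 2/3:1/3]
   → B = (49/6, -1/6)

B = (49/6, -1/6)
F = (57/8, 31/8)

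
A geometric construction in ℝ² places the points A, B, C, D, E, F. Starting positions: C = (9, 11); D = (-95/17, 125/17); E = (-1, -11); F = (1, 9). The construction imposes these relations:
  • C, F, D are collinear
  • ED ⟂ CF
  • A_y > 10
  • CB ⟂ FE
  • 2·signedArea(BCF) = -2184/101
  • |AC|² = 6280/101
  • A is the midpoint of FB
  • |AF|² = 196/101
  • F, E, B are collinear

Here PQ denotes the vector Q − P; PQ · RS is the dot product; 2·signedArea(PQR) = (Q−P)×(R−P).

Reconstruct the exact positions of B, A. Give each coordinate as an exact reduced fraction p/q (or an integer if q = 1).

A = (115/101, 1049/101)
B = (129/101, 1189/101)

1. B_x = 129/101  [F, E, B are collinear ∩ CB ⟂ FE]
2. B_y = 1189/101  [F, E, B are collinear ∩ CB ⟂ FE]
   → B = (129/101, 1189/101)
3. A_x = 115/101  [A is the midpoint of FB]
4. A_y = 1049/101  [A is the midpoint of FB]
   → A = (115/101, 1049/101)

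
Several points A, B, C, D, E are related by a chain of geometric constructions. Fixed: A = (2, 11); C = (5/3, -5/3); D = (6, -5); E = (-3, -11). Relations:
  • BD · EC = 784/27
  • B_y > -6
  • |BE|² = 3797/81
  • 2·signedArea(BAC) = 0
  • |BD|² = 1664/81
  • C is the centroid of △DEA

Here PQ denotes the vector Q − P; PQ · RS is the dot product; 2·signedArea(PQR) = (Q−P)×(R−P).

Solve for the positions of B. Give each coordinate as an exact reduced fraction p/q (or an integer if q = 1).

1. B_x = 14/9  [2·signedArea(BAC) = 0 ∩ BD · EC = 784/27]
2. B_y = -53/9  [2·signedArea(BAC) = 0 ∩ BD · EC = 784/27]
   → B = (14/9, -53/9)

B = (14/9, -53/9)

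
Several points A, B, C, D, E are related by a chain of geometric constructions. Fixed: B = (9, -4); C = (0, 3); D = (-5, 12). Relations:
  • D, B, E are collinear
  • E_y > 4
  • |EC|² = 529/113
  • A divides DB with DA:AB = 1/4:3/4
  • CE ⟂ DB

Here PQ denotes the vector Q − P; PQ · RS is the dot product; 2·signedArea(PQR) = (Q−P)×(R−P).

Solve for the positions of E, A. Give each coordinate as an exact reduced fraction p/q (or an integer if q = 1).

A = (-3/2, 8)
E = (184/113, 500/113)

1. E_x = 184/113  [D, B, E are collinear ∩ CE ⟂ DB]
2. E_y = 500/113  [D, B, E are collinear ∩ CE ⟂ DB]
   → E = (184/113, 500/113)
3. A_x = -3/2  [A divides DB with DA:AB = 1/4:3/4]
4. A_y = 8  [A divides DB with DA:AB = 1/4:3/4]
   → A = (-3/2, 8)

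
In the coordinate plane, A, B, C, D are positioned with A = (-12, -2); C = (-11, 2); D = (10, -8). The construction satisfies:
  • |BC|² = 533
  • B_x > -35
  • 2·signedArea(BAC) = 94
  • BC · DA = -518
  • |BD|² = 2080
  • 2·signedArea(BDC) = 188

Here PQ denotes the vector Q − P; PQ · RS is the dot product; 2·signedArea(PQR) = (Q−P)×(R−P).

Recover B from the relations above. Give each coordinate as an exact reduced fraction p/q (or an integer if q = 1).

1. B_x = -34  [2·signedArea(BAC) = 94 ∩ BC · DA = -518]
2. B_y = 4  [2·signedArea(BAC) = 94 ∩ BC · DA = -518]
   → B = (-34, 4)

B = (-34, 4)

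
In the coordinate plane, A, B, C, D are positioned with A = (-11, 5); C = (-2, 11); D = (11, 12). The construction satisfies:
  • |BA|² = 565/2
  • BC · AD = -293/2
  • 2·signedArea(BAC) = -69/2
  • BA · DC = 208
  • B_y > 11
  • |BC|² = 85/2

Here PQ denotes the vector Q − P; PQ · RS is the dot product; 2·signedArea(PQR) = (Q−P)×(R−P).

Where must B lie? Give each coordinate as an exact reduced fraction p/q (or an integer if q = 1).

B = (9/2, 23/2)

1. B_x = 9/2  [BA · DC = 208 ∩ 2·signedArea(BAC) = -69/2]
2. B_y = 23/2  [BA · DC = 208 ∩ 2·signedArea(BAC) = -69/2]
   → B = (9/2, 23/2)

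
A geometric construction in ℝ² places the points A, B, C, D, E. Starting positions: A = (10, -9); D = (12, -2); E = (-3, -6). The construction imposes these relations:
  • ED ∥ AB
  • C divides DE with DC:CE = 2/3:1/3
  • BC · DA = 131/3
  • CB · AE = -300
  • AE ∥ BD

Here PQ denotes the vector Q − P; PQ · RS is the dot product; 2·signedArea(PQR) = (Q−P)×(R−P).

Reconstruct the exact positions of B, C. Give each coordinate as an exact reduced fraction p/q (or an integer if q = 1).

B = (25, -5)
C = (2, -14/3)

1. B_x = 25  [AE ∥ BD ∩ ED ∥ AB]
2. B_y = -5  [AE ∥ BD ∩ ED ∥ AB]
   → B = (25, -5)
3. C_x = 2  [C divides DE with DC:CE = 2/3:1/3]
4. C_y = -14/3  [C divides DE with DC:CE = 2/3:1/3]
   → C = (2, -14/3)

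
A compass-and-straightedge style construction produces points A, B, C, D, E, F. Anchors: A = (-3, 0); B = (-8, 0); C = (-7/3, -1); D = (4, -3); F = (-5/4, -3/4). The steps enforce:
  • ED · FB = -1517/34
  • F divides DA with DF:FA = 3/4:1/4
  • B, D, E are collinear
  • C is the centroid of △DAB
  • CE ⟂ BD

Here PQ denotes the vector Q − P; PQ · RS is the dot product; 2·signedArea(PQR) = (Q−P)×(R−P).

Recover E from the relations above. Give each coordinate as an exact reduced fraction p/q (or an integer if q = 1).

E = (-124/51, -71/51)

1. E_x = -124/51  [B, D, E are collinear ∩ CE ⟂ BD]
2. E_y = -71/51  [B, D, E are collinear ∩ CE ⟂ BD]
   → E = (-124/51, -71/51)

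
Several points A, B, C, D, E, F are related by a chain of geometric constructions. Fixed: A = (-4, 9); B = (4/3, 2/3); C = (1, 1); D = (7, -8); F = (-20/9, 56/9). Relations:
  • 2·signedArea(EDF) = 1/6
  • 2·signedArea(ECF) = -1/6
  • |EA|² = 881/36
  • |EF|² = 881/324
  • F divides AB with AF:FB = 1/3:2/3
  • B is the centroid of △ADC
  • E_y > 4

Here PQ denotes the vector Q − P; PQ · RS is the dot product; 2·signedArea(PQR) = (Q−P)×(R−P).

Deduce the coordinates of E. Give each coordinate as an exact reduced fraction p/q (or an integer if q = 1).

E = (-4/3, 29/6)

1. E_x = -4/3  [2·signedArea(ECF) = -1/6 ∩ 2·signedArea(EDF) = 1/6]
2. E_y = 29/6  [2·signedArea(ECF) = -1/6 ∩ 2·signedArea(EDF) = 1/6]
   → E = (-4/3, 29/6)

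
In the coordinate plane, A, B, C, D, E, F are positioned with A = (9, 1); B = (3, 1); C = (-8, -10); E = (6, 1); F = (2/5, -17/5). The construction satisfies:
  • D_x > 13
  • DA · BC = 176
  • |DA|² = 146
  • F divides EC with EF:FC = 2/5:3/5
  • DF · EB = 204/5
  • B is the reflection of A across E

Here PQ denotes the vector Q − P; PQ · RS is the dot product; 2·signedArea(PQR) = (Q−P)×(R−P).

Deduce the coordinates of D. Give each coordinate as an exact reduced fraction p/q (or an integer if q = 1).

D = (14, 12)

1. D_x = 14  [DA · BC = 176 ∩ DF · EB = 204/5]
2. D_y = 12  [DA · BC = 176 ∩ DF · EB = 204/5]
   → D = (14, 12)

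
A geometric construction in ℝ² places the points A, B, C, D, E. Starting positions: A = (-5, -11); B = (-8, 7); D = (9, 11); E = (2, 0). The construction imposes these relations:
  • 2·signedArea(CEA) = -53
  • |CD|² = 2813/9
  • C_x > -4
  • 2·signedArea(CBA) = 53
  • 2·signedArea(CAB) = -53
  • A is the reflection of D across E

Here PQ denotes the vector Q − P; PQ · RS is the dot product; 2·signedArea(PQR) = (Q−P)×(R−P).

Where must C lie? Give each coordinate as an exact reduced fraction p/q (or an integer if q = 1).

1. C_x = -11/3  [2·signedArea(CBA) = 53 ∩ 2·signedArea(CEA) = -53]
2. C_y = -4/3  [2·signedArea(CBA) = 53 ∩ 2·signedArea(CEA) = -53]
   → C = (-11/3, -4/3)

C = (-11/3, -4/3)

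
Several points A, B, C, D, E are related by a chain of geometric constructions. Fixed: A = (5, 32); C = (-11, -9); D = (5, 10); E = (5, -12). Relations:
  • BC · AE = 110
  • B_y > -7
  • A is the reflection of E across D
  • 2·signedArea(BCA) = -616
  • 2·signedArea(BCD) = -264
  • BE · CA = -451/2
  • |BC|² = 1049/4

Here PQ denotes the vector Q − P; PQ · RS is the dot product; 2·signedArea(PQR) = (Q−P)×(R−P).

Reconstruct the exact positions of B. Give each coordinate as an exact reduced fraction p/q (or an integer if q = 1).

1. B_x = 5  [2·signedArea(BCA) = -616 ∩ 2·signedArea(BCD) = -264]
2. B_y = -13/2  [2·signedArea(BCA) = -616 ∩ 2·signedArea(BCD) = -264]
   → B = (5, -13/2)

B = (5, -13/2)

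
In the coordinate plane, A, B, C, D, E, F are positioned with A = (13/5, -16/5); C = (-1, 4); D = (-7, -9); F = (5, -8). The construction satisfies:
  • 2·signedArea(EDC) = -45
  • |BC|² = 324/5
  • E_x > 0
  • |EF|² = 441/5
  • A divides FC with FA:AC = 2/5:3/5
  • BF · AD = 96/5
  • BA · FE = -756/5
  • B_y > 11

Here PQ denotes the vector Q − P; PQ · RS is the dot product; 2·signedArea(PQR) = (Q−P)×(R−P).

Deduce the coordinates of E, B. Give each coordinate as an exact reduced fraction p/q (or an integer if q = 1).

1. E_x = 4/5  [line -13·x + 6·y + 8 = 0 ∩ |EF|² = 441/5]
2. E_y = 2/5  [line -13·x + 6·y + 8 = 0 ∩ |EF|² = 441/5]
   → E = (4/5, 2/5)
3. B_x = -23/5  [BF · AD = 96/5 ∩ BA · FE = -756/5]
4. B_y = 56/5  [BF · AD = 96/5 ∩ BA · FE = -756/5]
   → B = (-23/5, 56/5)

B = (-23/5, 56/5)
E = (4/5, 2/5)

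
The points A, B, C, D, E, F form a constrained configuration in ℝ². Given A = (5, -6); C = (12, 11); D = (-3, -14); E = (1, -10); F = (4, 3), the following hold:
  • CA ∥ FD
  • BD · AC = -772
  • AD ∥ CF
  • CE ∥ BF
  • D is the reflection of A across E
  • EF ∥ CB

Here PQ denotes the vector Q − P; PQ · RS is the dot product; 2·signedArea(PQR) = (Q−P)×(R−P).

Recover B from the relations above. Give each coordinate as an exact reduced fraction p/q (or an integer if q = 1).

1. B_x = 15  [CE ∥ BF ∩ EF ∥ CB]
2. B_y = 24  [CE ∥ BF ∩ EF ∥ CB]
   → B = (15, 24)

B = (15, 24)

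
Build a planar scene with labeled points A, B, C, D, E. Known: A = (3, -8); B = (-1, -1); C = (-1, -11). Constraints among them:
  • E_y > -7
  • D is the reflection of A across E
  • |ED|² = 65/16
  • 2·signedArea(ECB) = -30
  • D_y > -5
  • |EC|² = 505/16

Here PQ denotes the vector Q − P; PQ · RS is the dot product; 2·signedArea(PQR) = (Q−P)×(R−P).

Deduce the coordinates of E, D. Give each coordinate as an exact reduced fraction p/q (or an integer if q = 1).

1. E_x = 2  [2·signedArea(ECB) = -30]
2. E_y = -25/4  [|EC|² = 505/16]
   → E = (2, -25/4)
3. D_x = 1  [D is the reflection of A across E]
4. D_y = -9/2  [D is the reflection of A across E]
   → D = (1, -9/2)

D = (1, -9/2)
E = (2, -25/4)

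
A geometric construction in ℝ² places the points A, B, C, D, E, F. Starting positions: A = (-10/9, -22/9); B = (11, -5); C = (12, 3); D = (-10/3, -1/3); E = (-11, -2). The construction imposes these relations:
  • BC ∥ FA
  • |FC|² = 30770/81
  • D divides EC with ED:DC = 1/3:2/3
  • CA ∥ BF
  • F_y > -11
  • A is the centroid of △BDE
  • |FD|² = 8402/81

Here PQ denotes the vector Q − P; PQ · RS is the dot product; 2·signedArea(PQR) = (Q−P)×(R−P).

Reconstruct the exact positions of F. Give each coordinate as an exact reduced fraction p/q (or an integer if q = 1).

1. F_x = -19/9  [BC ∥ FA ∩ CA ∥ BF]
2. F_y = -94/9  [BC ∥ FA ∩ CA ∥ BF]
   → F = (-19/9, -94/9)

F = (-19/9, -94/9)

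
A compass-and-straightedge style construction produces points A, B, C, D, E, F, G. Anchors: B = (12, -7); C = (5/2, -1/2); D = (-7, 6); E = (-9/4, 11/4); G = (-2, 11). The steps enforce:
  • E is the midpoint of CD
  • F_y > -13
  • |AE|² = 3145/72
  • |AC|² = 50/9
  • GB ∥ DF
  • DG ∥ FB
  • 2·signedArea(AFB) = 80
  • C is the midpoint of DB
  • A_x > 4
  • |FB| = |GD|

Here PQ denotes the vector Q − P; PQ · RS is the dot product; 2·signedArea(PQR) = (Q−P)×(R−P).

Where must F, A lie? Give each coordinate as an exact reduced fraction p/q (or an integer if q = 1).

1. F_x = 7  [DG ∥ FB ∩ GB ∥ DF]
2. F_y = -12  [DG ∥ FB ∩ GB ∥ DF]
   → F = (7, -12)
3. A_x = 25/6  [line -5·x + 5·y + 15 = 0 ∩ |AC|² = 50/9]
4. A_y = 7/6  [line -5·x + 5·y + 15 = 0 ∩ |AC|² = 50/9]
   → A = (25/6, 7/6)

A = (25/6, 7/6)
F = (7, -12)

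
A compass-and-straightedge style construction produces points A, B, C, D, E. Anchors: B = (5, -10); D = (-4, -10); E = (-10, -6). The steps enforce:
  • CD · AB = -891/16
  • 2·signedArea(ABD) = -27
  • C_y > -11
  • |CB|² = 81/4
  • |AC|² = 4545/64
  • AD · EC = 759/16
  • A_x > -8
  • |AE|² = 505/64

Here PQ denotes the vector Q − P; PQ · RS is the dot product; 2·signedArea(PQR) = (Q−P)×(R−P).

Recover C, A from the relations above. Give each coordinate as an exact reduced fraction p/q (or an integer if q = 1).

1. A_y = -7  [2·signedArea(ABD) = -27]
2. A_x = -59/8  [|AE|² = 505/64]
   → A = (-59/8, -7)
3. C_x = 1/2  [CD · AB = -891/16 ∩ AD · EC = 759/16]
4. C_y = -10  [CD · AB = -891/16 ∩ AD · EC = 759/16]
   → C = (1/2, -10)

A = (-59/8, -7)
C = (1/2, -10)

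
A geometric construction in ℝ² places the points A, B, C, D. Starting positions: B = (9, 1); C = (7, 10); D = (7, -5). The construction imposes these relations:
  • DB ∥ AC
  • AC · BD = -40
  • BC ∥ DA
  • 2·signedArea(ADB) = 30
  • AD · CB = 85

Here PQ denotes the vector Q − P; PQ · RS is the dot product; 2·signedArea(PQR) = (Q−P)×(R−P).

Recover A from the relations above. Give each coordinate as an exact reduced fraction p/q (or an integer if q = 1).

A = (5, 4)

1. A_x = 5  [DB ∥ AC ∩ BC ∥ DA]
2. A_y = 4  [DB ∥ AC ∩ BC ∥ DA]
   → A = (5, 4)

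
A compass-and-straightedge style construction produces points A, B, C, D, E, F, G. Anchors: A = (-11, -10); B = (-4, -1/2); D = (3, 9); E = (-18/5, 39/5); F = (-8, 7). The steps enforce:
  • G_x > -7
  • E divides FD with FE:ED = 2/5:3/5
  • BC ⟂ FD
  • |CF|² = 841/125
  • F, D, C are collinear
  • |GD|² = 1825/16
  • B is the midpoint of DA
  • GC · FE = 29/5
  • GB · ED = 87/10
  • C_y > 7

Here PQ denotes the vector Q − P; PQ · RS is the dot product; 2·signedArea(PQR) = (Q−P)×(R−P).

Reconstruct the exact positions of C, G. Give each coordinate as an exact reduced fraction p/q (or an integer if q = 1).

C = (-681/125, 933/125)
G = (-6, 13/4)

1. C_x = -681/125  [F, D, C are collinear ∩ BC ⟂ FD]
2. C_y = 933/125  [F, D, C are collinear ∩ BC ⟂ FD]
   → C = (-681/125, 933/125)
3. G_x = -6  [line -33/5·x + -6/5·y + -357/10 = 0 ∩ |GD|² = 1825/16]
4. G_y = 13/4  [line -33/5·x + -6/5·y + -357/10 = 0 ∩ |GD|² = 1825/16]
   → G = (-6, 13/4)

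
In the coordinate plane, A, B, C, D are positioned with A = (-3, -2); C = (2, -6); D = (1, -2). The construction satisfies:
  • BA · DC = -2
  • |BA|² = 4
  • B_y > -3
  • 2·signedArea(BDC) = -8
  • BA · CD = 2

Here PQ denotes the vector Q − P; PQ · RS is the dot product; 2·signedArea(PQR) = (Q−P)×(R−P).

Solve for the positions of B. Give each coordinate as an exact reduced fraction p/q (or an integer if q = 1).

1. B_x = -1  [BA · CD = 2 ∩ 2·signedArea(BDC) = -8]
2. B_y = -2  [BA · CD = 2 ∩ 2·signedArea(BDC) = -8]
   → B = (-1, -2)

B = (-1, -2)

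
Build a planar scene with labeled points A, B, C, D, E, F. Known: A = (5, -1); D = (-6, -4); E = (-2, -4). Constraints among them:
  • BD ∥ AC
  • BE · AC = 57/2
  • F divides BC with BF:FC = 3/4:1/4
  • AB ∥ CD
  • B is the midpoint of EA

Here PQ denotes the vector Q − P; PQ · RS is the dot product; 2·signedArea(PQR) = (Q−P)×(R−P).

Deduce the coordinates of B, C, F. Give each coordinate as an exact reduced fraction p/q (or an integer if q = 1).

B = (3/2, -5/2)
C = (-5/2, -5/2)
F = (-3/2, -5/2)

1. B_x = 3/2  [B is the midpoint of EA]
2. B_y = -5/2  [B is the midpoint of EA]
   → B = (3/2, -5/2)
3. C_x = -5/2  [AB ∥ CD ∩ BD ∥ AC]
4. C_y = -5/2  [AB ∥ CD ∩ BD ∥ AC]
   → C = (-5/2, -5/2)
5. F_x = -3/2  [F divides BC with BF:FC = 3/4:1/4]
6. F_y = -5/2  [F divides BC with BF:FC = 3/4:1/4]
   → F = (-3/2, -5/2)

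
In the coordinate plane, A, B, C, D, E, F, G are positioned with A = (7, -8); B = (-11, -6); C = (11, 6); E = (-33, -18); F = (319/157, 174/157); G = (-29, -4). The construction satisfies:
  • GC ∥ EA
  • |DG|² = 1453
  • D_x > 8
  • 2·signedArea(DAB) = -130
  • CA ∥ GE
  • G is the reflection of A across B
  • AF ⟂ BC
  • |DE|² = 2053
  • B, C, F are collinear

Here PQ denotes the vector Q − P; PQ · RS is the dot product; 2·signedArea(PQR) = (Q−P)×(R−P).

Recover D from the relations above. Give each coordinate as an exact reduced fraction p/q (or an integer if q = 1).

1. D_x = 9  [line -2·x + -18·y + 0 = 0 ∩ |DE|² = 2053]
2. D_y = -1  [line -2·x + -18·y + 0 = 0 ∩ |DE|² = 2053]
   → D = (9, -1)

D = (9, -1)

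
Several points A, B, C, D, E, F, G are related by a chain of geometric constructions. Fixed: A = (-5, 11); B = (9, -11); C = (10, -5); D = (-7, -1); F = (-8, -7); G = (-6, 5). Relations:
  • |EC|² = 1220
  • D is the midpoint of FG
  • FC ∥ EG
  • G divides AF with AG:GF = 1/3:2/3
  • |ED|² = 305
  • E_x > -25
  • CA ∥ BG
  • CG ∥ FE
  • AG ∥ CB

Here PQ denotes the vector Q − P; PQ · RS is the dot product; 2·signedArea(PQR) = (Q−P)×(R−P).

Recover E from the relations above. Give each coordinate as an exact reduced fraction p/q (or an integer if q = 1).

E = (-24, 3)

1. E_x = -24  [FC ∥ EG ∩ CG ∥ FE]
2. E_y = 3  [FC ∥ EG ∩ CG ∥ FE]
   → E = (-24, 3)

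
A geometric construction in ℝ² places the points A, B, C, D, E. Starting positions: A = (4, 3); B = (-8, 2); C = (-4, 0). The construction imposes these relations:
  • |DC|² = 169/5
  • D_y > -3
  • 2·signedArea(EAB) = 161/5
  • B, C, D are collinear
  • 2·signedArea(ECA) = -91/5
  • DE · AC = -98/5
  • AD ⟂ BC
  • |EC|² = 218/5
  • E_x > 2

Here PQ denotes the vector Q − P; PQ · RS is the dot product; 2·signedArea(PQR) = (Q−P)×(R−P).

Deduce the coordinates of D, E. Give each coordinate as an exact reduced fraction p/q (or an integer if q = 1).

1. D_x = 6/5  [B, C, D are collinear ∩ AD ⟂ BC]
2. D_y = -13/5  [B, C, D are collinear ∩ AD ⟂ BC]
   → D = (6/5, -13/5)
3. E_x = 13/5  [2·signedArea(EAB) = 161/5 ∩ 2·signedArea(ECA) = -91/5]
4. E_y = 1/5  [2·signedArea(EAB) = 161/5 ∩ 2·signedArea(ECA) = -91/5]
   → E = (13/5, 1/5)

D = (6/5, -13/5)
E = (13/5, 1/5)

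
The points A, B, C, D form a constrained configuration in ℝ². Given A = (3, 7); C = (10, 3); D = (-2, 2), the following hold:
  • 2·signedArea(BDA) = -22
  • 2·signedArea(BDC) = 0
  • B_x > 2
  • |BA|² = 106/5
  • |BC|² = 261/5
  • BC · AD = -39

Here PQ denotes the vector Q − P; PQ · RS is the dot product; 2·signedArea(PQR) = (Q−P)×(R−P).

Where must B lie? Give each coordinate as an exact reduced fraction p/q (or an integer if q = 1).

1. B_x = 14/5  [2·signedArea(BDC) = 0 ∩ 2·signedArea(BDA) = -22]
2. B_y = 12/5  [2·signedArea(BDC) = 0 ∩ 2·signedArea(BDA) = -22]
   → B = (14/5, 12/5)

B = (14/5, 12/5)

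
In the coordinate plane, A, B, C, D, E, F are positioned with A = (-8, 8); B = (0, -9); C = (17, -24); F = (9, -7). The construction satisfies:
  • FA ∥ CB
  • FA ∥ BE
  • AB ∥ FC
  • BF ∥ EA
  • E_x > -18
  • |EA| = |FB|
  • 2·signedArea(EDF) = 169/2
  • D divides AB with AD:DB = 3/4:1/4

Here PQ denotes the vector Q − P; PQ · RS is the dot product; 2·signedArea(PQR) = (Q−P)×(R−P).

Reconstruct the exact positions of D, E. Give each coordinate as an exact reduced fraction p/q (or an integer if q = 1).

D = (-2, -19/4)
E = (-17, 6)

1. D_x = -2  [D divides AB with AD:DB = 3/4:1/4]
2. D_y = -19/4  [D divides AB with AD:DB = 3/4:1/4]
   → D = (-2, -19/4)
3. E_x = -17  [BF ∥ EA ∩ FA ∥ BE]
4. E_y = 6  [BF ∥ EA ∩ FA ∥ BE]
   → E = (-17, 6)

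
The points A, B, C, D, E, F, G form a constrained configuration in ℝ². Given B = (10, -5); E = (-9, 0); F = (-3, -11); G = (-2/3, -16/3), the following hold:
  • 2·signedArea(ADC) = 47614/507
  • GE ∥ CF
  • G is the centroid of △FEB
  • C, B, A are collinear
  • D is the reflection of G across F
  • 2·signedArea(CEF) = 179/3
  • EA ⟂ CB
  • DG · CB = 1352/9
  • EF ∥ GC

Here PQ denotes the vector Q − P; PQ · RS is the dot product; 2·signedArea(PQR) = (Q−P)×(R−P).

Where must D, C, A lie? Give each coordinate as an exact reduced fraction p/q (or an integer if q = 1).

A = (1522/169, -1253/169)
C = (16/3, -49/3)
D = (-16/3, -50/3)

1. D_x = -16/3  [D is the reflection of G across F]
2. D_y = -50/3  [D is the reflection of G across F]
   → D = (-16/3, -50/3)
3. C_x = 16/3  [GE ∥ CF ∩ EF ∥ GC]
4. C_y = -49/3  [GE ∥ CF ∩ EF ∥ GC]
   → C = (16/3, -49/3)
5. A_x = 1522/169  [C, B, A are collinear ∩ EA ⟂ CB]
6. A_y = -1253/169  [C, B, A are collinear ∩ EA ⟂ CB]
   → A = (1522/169, -1253/169)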